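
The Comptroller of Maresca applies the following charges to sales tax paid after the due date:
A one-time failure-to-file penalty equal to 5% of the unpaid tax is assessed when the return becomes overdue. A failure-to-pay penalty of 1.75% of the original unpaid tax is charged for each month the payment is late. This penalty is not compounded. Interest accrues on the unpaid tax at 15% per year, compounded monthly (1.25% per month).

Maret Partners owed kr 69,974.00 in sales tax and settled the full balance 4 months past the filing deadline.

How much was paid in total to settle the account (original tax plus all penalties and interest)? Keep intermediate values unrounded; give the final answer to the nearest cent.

kr 81,935.73

Failure-to-file penalty: 5% × kr 69,974.00 = kr 3,498.70
Failure-to-pay penalty = 1.75% × kr 69,974.00 × 4 mo = kr 4,898.18
Interest: kr 69,974.00 × ((1 + 0.0125)^4 − 1) = kr 69,974.00 × 0.0509453… = kr 3,564.8490…
Total = kr 69,974.00 + kr 8,396.8800 + kr 3,564.8490… = kr 81,935.73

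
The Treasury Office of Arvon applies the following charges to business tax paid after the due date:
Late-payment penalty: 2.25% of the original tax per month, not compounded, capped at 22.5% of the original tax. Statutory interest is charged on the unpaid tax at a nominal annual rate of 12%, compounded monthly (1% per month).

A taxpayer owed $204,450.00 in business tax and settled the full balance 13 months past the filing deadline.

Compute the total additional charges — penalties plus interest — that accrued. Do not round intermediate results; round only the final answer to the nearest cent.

Penalty (uncapped): 13 × 2.25% × $204,450.00 = $59,801.63…; cap = 22.5% × $204,450.00 = $46,001.25 → penalty = $46,001.25
Interest: $204,450.00 × ((1 + 0.01)^13 − 1) = $204,450.00 × 0.1380933… = $28,233.1712…
Penalties + interest = $46,001.2500 + $28,233.1712… = $74,234.42

$74,234.42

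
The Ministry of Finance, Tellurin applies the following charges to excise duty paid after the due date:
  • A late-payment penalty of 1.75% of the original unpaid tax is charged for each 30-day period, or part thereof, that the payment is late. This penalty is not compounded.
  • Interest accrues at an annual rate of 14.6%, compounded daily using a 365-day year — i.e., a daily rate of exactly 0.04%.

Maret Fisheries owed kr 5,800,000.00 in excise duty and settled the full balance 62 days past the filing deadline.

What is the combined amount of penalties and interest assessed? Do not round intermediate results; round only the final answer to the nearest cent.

kr 450,108.97

Penalty periods: ⌈62/30⌉ = 3; penalty = 3 × 1.75% × kr 5,800,000.00 = kr 304,500.00
Interest: kr 5,800,000.00 × ((1 + 0.0004)^62 − 1) = kr 5,800,000.00 × 0.02510499… = kr 145,608.9700…
Penalties + interest = kr 304,500.0000 + kr 145,608.9700… = kr 450,108.97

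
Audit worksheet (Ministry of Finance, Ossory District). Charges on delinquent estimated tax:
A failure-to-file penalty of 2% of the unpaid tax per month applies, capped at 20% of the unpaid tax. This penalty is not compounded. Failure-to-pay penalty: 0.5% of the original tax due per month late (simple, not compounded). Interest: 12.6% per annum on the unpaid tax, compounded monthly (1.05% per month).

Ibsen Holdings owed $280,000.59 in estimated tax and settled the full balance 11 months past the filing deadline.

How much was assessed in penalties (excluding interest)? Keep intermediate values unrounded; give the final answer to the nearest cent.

Failure-to-file: 11 × 2% × $280,000.59 = $61,600.13…, capped at 20% × $280,000.59 = $56,000.12…
Failure-to-pay penalty: 11 × 0.5% × $280,000.59 = $15,400.03…
Total penalty = $56,000.12… + $15,400.03… = $71,400.15

$71,400.15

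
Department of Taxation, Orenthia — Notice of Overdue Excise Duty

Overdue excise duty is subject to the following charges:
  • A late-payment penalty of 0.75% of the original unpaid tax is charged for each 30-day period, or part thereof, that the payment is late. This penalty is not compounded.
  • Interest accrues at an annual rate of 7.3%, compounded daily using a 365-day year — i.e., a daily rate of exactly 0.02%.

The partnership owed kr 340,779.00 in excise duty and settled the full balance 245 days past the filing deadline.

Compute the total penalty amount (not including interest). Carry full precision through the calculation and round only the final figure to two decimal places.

kr 23,002.58

Penalty periods: ⌈245/30⌉ = 9; penalty = 9 × 0.75% × kr 340,779.00 = kr 23,002.58…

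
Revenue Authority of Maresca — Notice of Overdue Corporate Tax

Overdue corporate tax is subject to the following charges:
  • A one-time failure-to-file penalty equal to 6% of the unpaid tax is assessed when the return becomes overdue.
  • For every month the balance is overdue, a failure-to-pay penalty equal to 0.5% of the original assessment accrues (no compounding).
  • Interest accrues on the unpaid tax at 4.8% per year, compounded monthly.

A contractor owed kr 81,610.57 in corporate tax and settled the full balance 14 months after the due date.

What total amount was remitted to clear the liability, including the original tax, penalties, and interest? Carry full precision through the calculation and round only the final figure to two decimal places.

Failure-to-file penalty: 6% × kr 81,610.57 = kr 4,896.63…
Failure-to-pay penalty: 14 × 0.5% × kr 81,610.57 = kr 5,712.74…
Interest (4.8%/yr ÷ 12 = 0.4%/month): kr 81,610.57 × ((1 + 0.004)^14 − 1) = kr 4,690.9392…
Total = kr 81,610.57 + kr 10,609.3741 + kr 4,690.9392… = kr 96,910.88

kr 96,910.88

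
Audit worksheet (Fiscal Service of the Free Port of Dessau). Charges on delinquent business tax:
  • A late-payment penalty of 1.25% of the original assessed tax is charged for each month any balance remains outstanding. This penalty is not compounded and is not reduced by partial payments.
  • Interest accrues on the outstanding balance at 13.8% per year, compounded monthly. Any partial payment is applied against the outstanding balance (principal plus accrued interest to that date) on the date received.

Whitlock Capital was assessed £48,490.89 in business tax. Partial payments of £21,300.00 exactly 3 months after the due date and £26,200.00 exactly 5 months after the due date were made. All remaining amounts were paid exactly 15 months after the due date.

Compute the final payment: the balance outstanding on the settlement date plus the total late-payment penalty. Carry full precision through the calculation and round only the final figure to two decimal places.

Monthly rate = 13.8% ÷ 12 = 1.15%
Balance at month 3: £48,490.8900 × (1 + 0.0115)^3 = £50,183.1382…
After £21,300.00 payment: £50,183.1382… − £21,300.00 = £28,883.1382…
Balance at month 5: £28,883.1382… × (1 + 0.0115)^2 = £29,551.2702…
After £26,200.00 payment: £29,551.2702… − £26,200.00 = £3,351.2702…
Balance at month 15: £3,351.2702… × (1 + 0.0115)^10 = £3,757.2346…
Penalty: 15 × 1.25% × £48,490.89 = £9,092.04…
Final settlement = outstanding balance + penalty = £3,757.2346… + £9,092.04… = £12,849.28

£12,849.28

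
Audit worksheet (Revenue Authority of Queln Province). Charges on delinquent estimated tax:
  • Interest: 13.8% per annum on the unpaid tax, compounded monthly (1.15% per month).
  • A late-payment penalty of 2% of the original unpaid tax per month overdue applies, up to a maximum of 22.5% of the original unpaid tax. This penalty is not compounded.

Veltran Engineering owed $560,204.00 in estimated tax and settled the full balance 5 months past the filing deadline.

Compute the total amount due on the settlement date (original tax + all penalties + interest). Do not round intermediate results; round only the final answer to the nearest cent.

$649,185.57

Penalty: 5 × 2% × $560,204.00 = $56,020.40 (below the 22.5% cap of $126,045.90)
Interest: $560,204.00 × ((1 + 0.0115)^5 − 1) = $560,204.00 × 0.0588378… = $32,961.1689…
Total = $560,204.00 + $56,020.4000 + $32,961.1689… = $649,185.57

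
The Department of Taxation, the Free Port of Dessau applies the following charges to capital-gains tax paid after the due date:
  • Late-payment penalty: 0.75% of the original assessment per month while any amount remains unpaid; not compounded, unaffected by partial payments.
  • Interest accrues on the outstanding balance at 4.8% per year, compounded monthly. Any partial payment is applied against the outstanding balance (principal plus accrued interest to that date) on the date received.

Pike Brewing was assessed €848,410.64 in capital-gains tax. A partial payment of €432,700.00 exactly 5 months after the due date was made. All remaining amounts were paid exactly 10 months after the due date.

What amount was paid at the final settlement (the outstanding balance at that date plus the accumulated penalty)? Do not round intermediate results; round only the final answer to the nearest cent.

Monthly rate = 4.8% ÷ 12 = 0.4%
Balance at month 5: €848,410.6400 × (1 + 0.004)^5 = €865,515.1426…
After €432,700.00 payment: €865,515.1426… − €432,700.00 = €432,815.1426…
Balance at month 10: €432,815.1426… × (1 + 0.004)^5 = €441,540.9734…
Penalty: 10 × 0.75% × €848,410.64 = €63,630.80…
Final settlement = outstanding balance + penalty = €441,540.9734… + €63,630.80… = €505,171.77

€505,171.77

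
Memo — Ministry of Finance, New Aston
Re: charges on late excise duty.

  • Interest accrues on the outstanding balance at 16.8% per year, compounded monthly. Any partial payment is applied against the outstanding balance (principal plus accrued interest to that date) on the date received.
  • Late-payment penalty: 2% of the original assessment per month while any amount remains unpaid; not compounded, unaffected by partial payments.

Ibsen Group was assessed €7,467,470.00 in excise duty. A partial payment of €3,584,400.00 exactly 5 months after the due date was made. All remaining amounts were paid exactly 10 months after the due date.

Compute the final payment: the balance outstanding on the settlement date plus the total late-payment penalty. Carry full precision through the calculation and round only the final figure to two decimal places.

€6,232,360.57

Monthly rate = 16.8% ÷ 12 = 1.4%
Balance at month 5: €7,467,470.0000 × (1 + 0.014)^5 = €8,005,035.4869…
After €3,584,400.00 payment: €8,005,035.4869… − €3,584,400.00 = €4,420,635.4869…
Balance at month 10: €4,420,635.4869… × (1 + 0.014)^5 = €4,738,866.5703…
Penalty: 10 × 2% × €7,467,470.00 = €1,493,494.00
Final settlement = outstanding balance + penalty = €4,738,866.5703… + €1,493,494.00 = €6,232,360.57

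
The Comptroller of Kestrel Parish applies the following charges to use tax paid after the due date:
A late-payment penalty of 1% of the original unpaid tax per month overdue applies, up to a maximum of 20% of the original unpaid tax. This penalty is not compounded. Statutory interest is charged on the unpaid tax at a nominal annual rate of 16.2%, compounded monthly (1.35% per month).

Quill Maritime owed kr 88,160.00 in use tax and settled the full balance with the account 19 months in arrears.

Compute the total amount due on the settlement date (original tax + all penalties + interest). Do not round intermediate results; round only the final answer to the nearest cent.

Penalty: 19 × 1% × kr 88,160.00 = kr 16,750.40 (below the 20% cap of kr 17,632.00)
Interest: kr 88,160.00 × ((1 + 0.0135)^19 − 1) = kr 88,160.00 × 0.2901830… = kr 25,582.5313…
Total = kr 88,160.00 + kr 16,750.4000 + kr 25,582.5313… = kr 130,492.93

kr 130,492.93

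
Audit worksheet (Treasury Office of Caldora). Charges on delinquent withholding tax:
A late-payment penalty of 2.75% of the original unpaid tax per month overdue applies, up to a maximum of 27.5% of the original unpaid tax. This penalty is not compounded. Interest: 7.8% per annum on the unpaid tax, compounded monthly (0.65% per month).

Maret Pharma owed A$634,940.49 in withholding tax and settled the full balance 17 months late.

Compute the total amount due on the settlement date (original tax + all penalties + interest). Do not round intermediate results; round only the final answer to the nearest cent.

Penalty (uncapped): 17 × 2.75% × A$634,940.49 = A$296,834.68…; cap = 27.5% × A$634,940.49 = A$174,608.63… → penalty = A$174,608.63…
Interest: A$634,940.49 × ((1 + 0.0065)^17 − 1) = A$634,940.49 × 0.1164371… = A$73,930.6079…
Total = A$634,940.49 + A$174,608.6348… + A$73,930.6079… = A$883,479.73

A$883,479.73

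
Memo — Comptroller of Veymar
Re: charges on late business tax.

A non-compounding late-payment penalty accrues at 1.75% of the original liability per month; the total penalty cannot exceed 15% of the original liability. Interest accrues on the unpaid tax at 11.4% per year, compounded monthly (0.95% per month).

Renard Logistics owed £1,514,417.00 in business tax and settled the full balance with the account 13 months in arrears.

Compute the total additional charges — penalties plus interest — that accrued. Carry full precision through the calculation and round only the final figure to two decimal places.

£425,234.11

Penalty (uncapped): 13 × 1.75% × £1,514,417.00 = £344,529.87…; cap = 15% × £1,514,417.00 = £227,162.55 → penalty = £227,162.55
Interest: £1,514,417.00 × ((1 + 0.0095)^13 − 1) = £1,514,417.00 × 0.1307906… = £198,071.5593…
Penalties + interest = £227,162.5500 + £198,071.5593… = £425,234.11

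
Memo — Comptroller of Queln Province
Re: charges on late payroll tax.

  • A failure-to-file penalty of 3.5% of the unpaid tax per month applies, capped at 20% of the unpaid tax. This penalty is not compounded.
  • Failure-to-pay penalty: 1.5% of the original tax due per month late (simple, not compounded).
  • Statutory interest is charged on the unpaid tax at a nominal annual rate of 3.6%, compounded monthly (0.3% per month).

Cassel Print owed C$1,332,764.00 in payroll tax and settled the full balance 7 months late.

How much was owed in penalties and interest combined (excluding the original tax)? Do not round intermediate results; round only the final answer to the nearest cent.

C$434,734.22

Failure-to-file: 7 × 3.5% × C$1,332,764.00 = C$326,527.18, capped at 20% × C$1,332,764.00 = C$266,552.80
Failure-to-pay penalty = 1.5% × C$1,332,764.00 × 7 mo = C$139,940.22
Interest: C$1,332,764.00 × ((1 + 0.003)^7 − 1) = C$1,332,764.00 × 0.0211899… = C$28,241.1996…
Penalties + interest = C$406,493.0200 + C$28,241.1996… = C$434,734.22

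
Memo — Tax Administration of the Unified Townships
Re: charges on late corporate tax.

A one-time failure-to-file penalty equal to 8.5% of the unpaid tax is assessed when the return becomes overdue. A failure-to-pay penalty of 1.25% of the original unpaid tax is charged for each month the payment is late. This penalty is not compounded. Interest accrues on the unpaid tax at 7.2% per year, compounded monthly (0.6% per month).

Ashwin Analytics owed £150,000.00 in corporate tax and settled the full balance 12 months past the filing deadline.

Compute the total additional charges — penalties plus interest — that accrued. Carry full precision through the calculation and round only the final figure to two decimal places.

Failure-to-file penalty: 8.5% × £150,000.00 = £12,750.00
Failure-to-pay penalty = 1.25% × £150,000.00 × 12 mo = £22,500.00
Interest: £150,000.00 × ((1 + 0.006)^12 − 1) = £150,000.00 × 0.0744242… = £11,163.6252…
Penalties + interest = £35,250.0000 + £11,163.6252… = £46,413.63

£46,413.63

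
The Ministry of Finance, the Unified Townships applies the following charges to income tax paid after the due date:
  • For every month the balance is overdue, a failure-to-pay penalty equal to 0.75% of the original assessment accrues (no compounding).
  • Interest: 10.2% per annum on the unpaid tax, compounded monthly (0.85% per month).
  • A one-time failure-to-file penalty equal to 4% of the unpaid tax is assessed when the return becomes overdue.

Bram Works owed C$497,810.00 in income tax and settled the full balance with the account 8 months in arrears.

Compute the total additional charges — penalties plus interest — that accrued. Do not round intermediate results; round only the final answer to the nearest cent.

C$84,656.45

Failure-to-file penalty: 4% × C$497,810.00 = C$19,912.40
Failure-to-pay penalty: 8 × 0.75% × C$497,810.00 = C$29,868.60
Interest: C$497,810.00 × ((1 + 0.0085)^8 − 1) = C$497,810.00 × 0.0700578… = C$34,875.4530…
Penalties + interest = C$49,781.0000 + C$34,875.4530… = C$84,656.45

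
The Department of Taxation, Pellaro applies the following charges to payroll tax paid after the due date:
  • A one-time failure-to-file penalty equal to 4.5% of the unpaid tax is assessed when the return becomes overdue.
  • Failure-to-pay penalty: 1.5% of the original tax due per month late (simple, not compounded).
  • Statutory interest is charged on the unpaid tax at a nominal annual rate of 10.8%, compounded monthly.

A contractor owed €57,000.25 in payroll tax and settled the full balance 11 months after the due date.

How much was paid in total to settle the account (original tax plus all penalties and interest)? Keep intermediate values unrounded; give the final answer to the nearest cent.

Failure-to-file penalty: 4.5% × €57,000.25 = €2,565.01…
Failure-to-pay penalty: 11 × 1.5% × €57,000.25 = €9,405.04…
Interest (10.8%/yr ÷ 12 = 0.9%/month): €57,000.25 × ((1 + 0.009)^11 − 1) = €5,903.9421…
Total = €57,000.25 + €11,970.0525 + €5,903.9421… = €74,874.24

€74,874.24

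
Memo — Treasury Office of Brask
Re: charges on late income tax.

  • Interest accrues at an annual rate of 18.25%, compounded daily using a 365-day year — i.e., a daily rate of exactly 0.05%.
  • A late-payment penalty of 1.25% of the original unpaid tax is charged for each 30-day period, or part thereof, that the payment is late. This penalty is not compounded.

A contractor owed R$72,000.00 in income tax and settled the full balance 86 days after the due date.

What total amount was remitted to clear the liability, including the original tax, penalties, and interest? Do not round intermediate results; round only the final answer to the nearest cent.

Penalty periods: ⌈86/30⌉ = 3; penalty = 3 × 1.25% × R$72,000.00 = R$2,700.00
Interest: R$72,000.00 × ((1 + 0.0005)^86 − 1) = R$72,000.00 × 0.04392668… = R$3,162.7207…
Total = R$72,000.00 + R$2,700.0000 + R$3,162.7207… = R$77,862.72

R$77,862.72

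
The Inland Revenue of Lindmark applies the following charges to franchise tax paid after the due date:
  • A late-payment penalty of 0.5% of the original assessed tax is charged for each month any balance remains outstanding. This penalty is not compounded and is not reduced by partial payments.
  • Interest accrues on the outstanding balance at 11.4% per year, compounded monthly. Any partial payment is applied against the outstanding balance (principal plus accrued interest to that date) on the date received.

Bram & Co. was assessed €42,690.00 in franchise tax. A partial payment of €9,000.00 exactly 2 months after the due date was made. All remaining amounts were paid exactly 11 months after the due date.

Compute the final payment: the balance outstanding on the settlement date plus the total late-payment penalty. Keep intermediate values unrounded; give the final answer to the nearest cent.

Monthly rate = 11.4% ÷ 12 = 0.95%
Balance at month 2: €42,690.0000 × (1 + 0.0095)^2 = €43,504.9628…
After €9,000.00 payment: €43,504.9628… − €9,000.00 = €34,504.9628…
Balance at month 11: €34,504.9628… × (1 + 0.0095)^9 = €37,569.7645…
Penalty: 11 × 0.5% × €42,690.00 = €2,347.95
Final settlement = outstanding balance + penalty = €37,569.7645… + €2,347.95 = €39,917.71

€39,917.71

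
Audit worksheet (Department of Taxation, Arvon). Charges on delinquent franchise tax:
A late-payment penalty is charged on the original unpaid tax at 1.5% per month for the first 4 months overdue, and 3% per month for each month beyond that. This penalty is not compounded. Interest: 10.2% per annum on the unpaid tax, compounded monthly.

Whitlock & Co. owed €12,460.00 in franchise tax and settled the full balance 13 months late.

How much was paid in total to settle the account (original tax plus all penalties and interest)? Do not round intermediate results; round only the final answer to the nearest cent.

€18,021.08

Penalty, months 1–4: 4 × 1.5% × €12,460.00 = €747.60
Penalty, months 5–13: 9 × 3% × €12,460.00 = €3,364.20
Interest (10.2%/yr ÷ 12 = 0.85%/month): €12,460.00 × ((1 + 0.0085)^13 − 1) = €1,449.2840…
Total = €12,460.00 + €4,111.8000 + €1,449.2840… = €18,021.08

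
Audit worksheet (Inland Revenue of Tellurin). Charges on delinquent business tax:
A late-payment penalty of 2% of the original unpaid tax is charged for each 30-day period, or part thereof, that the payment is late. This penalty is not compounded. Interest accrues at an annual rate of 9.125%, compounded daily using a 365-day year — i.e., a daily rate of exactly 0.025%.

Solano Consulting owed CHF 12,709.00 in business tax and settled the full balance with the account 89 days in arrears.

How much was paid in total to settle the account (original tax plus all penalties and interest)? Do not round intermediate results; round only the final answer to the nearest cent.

CHF 13,757.45

Penalty periods: ⌈89/30⌉ = 3; penalty = 3 × 2% × CHF 12,709.00 = CHF 762.54
Interest: CHF 12,709.00 × ((1 + 0.00025)^89 − 1) = CHF 12,709.00 × 0.02249653… = CHF 285.9085…
Total = CHF 12,709.00 + CHF 762.5400 + CHF 285.9085… = CHF 13,757.45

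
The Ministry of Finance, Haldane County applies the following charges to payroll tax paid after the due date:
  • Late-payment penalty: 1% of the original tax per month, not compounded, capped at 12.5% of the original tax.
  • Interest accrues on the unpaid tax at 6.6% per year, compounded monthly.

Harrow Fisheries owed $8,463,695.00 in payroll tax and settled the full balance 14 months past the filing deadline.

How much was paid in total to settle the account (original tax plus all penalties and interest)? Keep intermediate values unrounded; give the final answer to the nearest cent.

Penalty (uncapped): 14 × 1% × $8,463,695.00 = $1,184,917.30; cap = 12.5% × $8,463,695.00 = $1,057,961.88… → penalty = $1,057,961.88…
Interest (6.6%/yr ÷ 12 = 0.55%/month): $8,463,695.00 × ((1 + 0.0055)^14 − 1) = $675,523.3556…
Total = $8,463,695.00 + $1,057,961.8750 + $675,523.3556… = $10,197,180.23

$10,197,180.23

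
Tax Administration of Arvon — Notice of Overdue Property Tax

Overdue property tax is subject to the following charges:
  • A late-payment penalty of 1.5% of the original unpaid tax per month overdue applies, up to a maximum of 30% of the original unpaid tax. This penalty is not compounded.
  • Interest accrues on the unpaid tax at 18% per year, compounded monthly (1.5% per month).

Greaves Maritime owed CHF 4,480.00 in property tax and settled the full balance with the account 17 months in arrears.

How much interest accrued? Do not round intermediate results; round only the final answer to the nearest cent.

CHF 1,290.33

Interest: CHF 4,480.00 × ((1 + 0.015)^17 − 1) = CHF 4,480.00 × 0.2880203… = CHF 1,290.3311…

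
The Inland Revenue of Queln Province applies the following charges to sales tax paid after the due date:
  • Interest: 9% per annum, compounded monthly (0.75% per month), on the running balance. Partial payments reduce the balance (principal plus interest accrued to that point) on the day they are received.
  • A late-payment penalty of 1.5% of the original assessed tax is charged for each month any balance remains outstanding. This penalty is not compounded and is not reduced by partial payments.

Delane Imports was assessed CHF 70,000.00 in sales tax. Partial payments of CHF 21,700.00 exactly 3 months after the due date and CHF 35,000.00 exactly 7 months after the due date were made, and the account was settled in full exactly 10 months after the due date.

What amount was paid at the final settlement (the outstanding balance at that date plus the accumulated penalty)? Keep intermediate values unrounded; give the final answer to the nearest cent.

CHF 27,272.15

Balance at month 3: CHF 70,000.0000 × (1 + 0.0075)^3 = CHF 71,586.8420…
After CHF 21,700.00 payment: CHF 71,586.8420… − CHF 21,700.00 = CHF 49,886.8420…
Balance at month 7: CHF 49,886.8420… × (1 + 0.0075)^4 = CHF 51,400.3684…
After CHF 35,000.00 payment: CHF 51,400.3684… − CHF 35,000.00 = CHF 16,400.3684…
Balance at month 10: CHF 16,400.3684… × (1 + 0.0075)^3 = CHF 16,772.1512…
Penalty: 10 × 1.5% × CHF 70,000.00 = CHF 10,500.00
Final settlement = outstanding balance + penalty = CHF 16,772.1512… + CHF 10,500.00 = CHF 27,272.15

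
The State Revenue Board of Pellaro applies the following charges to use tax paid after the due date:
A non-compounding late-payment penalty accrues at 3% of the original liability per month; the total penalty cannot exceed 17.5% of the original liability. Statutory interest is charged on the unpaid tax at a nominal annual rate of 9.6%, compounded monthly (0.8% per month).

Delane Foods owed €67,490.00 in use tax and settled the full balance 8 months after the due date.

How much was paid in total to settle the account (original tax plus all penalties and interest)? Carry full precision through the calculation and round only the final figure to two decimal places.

Penalty (uncapped): 8 × 3% × €67,490.00 = €16,197.60; cap = 17.5% × €67,490.00 = €11,810.75 → penalty = €11,810.75
Interest: €67,490.00 × ((1 + 0.008)^8 − 1) = €67,490.00 × 0.0658210… = €4,442.2566…
Total = €67,490.00 + €11,810.7500 + €4,442.2566… = €83,743.01

€83,743.01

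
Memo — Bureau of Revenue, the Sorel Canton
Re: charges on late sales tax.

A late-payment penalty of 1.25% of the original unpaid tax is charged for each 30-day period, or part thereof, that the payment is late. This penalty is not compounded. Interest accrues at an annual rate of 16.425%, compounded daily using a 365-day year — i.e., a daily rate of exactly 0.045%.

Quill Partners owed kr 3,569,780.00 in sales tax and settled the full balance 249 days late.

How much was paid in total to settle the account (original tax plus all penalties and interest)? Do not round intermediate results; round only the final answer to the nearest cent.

Penalty periods: ⌈249/30⌉ = 9; penalty = 9 × 1.25% × kr 3,569,780.00 = kr 401,600.25
Interest: kr 3,569,780.00 × ((1 + 0.00045)^249 − 1) = kr 3,569,780.00 × 0.11854060… = kr 423,163.8487…
Total = kr 3,569,780.00 + kr 401,600.2500 + kr 423,163.8487… = kr 4,394,544.10

kr 4,394,544.10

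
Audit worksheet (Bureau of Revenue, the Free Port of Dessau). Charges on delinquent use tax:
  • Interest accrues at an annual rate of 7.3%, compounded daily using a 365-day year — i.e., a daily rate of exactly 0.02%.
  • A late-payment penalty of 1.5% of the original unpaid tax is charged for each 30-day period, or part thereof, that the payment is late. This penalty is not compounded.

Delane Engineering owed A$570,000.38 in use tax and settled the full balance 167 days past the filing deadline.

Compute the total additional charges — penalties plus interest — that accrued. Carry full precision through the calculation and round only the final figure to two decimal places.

Penalty periods: ⌈167/30⌉ = 6; penalty = 6 × 1.5% × A$570,000.38 = A$51,300.03…
Interest: A$570,000.38 × ((1 + 0.0002)^167 − 1) = A$570,000.38 × 0.03396059… = A$19,357.5487…
Penalties + interest = A$51,300.0342 + A$19,357.5487… = A$70,657.58

A$70,657.58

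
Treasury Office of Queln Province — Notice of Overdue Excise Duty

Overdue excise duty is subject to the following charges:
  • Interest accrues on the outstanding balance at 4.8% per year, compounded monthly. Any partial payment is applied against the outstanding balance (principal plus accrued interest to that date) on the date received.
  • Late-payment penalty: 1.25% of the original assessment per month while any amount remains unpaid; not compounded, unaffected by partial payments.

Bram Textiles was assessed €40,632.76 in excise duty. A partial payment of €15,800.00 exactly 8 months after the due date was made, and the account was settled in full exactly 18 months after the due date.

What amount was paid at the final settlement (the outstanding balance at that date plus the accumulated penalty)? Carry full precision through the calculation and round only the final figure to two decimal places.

€36,358.81

Monthly rate = 4.8% ÷ 12 = 0.4%
Balance at month 8: €40,632.7600 × (1 + 0.004)^8 = €41,951.3582…
After €15,800.00 payment: €41,951.3582… − €15,800.00 = €26,151.3582…
Balance at month 18: €26,151.3582… × (1 + 0.004)^10 = €27,216.4437…
Penalty: 18 × 1.25% × €40,632.76 = €9,142.37…
Final settlement = outstanding balance + penalty = €27,216.4437… + €9,142.37… = €36,358.81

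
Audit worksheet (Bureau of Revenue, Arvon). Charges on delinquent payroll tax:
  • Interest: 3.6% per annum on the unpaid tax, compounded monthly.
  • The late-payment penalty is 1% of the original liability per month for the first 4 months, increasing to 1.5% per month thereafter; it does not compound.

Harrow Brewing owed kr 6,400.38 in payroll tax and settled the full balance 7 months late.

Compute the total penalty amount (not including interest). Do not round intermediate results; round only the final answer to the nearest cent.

kr 544.03

Penalty, months 1–4: 4 × 1% × kr 6,400.38 = kr 256.02…
Penalty, months 5–7: 3 × 1.5% × kr 6,400.38 = kr 288.02…
Total penalty = kr 256.02… + kr 288.02… = kr 544.03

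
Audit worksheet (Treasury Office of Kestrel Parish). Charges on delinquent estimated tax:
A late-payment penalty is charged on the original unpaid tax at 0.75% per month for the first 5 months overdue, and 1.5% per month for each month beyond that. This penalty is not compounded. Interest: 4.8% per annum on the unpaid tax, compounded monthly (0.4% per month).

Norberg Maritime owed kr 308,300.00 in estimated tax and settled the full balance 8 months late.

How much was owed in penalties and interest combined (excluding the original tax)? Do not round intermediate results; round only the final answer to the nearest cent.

Penalty, months 1–5: 5 × 0.75% × kr 308,300.00 = kr 11,561.25
Penalty, months 6–8: 3 × 1.5% × kr 308,300.00 = kr 13,873.50
Interest: kr 308,300.00 × ((1 + 0.004)^8 − 1) = kr 308,300.00 × 0.0324516… = kr 10,004.8289…
Penalties + interest = kr 25,434.7500 + kr 10,004.8289… = kr 35,439.58

kr 35,439.58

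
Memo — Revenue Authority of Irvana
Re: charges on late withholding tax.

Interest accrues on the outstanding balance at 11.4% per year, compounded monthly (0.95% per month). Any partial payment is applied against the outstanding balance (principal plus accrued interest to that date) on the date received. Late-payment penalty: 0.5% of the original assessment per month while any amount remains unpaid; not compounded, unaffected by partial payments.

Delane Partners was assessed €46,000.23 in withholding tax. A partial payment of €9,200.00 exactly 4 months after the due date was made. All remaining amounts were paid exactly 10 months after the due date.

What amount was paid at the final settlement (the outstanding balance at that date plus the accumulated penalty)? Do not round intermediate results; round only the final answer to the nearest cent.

Balance at month 4: €46,000.2300 × (1 + 0.0095)^4 = €47,773.3060…
After €9,200.00 payment: €47,773.3060… − €9,200.00 = €38,573.3060…
Balance at month 10: €38,573.3060… × (1 + 0.0095)^6 = €40,824.8692…
Penalty: 10 × 0.5% × €46,000.23 = €2,300.01…
Final settlement = outstanding balance + penalty = €40,824.8692… + €2,300.01… = €43,124.88

€43,124.88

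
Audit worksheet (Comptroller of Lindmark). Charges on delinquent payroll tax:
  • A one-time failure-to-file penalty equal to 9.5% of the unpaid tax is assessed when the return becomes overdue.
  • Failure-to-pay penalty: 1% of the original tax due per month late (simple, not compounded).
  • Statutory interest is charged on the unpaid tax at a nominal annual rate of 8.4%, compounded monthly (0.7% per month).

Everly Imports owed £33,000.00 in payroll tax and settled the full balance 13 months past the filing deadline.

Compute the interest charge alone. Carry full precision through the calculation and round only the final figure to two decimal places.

Interest: £33,000.00 × ((1 + 0.007)^13 − 1) = £33,000.00 × 0.0949218… = £3,132.4206…

£3,132.42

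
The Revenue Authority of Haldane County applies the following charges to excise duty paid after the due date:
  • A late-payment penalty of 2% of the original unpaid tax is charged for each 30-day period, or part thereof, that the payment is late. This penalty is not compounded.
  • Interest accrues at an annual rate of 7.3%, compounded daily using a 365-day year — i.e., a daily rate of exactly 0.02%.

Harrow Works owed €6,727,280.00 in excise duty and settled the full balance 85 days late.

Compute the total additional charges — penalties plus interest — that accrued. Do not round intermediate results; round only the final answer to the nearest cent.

Penalty periods: ⌈85/30⌉ = 3; penalty = 3 × 2% × €6,727,280.00 = €403,636.80
Interest: €6,727,280.00 × ((1 + 0.0002)^85 − 1) = €6,727,280.00 × 0.01714359… = €115,329.7531…
Penalties + interest = €403,636.8000 + €115,329.7531… = €518,966.55

€518,966.55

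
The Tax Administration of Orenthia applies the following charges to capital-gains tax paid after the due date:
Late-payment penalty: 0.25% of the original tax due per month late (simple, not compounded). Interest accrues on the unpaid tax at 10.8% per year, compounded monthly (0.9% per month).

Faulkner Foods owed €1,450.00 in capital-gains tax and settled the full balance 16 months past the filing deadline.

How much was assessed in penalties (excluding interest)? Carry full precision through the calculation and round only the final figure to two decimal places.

€58.00

Late-payment penalty = 0.25% × €1,450.00 × 16 mo = €58.00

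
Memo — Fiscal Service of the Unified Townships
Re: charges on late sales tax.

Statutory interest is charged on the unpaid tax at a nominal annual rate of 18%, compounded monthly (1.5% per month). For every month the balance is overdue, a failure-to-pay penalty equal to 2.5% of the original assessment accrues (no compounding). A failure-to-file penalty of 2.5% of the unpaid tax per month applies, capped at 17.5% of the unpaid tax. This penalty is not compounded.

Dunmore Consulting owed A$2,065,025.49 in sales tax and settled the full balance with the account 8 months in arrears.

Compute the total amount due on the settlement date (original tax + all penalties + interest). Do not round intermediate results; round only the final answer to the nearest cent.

A$3,100,620.46

Failure-to-file: 8 × 2.5% × A$2,065,025.49 = A$413,005.10…, capped at 17.5% × A$2,065,025.49 = A$361,379.46…
Failure-to-pay penalty = 2.5% × A$2,065,025.49 × 8 mo = A$413,005.10…
Interest: A$2,065,025.49 × ((1 + 0.015)^8 − 1) = A$2,065,025.49 × 0.1264926… = A$261,210.4156…
Total = A$2,065,025.49 + A$774,384.5588… + A$261,210.4156… = A$3,100,620.46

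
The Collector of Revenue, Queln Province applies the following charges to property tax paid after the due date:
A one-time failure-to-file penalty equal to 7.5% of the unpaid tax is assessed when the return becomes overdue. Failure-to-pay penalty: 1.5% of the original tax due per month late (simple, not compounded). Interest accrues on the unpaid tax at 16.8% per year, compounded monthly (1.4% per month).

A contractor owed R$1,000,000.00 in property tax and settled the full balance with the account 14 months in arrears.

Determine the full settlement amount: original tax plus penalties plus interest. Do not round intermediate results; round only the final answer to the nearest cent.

R$1,499,874.37

Failure-to-file penalty: 7.5% × R$1,000,000.00 = R$75,000.00
Failure-to-pay penalty: 14 × 1.5% × R$1,000,000.00 = R$210,000.00
Interest: R$1,000,000.00 × ((1 + 0.014)^14 − 1) = R$1,000,000.00 × 0.2148744… = R$214,874.3701…
Total = R$1,000,000.00 + R$285,000.0000 + R$214,874.3701… = R$1,499,874.37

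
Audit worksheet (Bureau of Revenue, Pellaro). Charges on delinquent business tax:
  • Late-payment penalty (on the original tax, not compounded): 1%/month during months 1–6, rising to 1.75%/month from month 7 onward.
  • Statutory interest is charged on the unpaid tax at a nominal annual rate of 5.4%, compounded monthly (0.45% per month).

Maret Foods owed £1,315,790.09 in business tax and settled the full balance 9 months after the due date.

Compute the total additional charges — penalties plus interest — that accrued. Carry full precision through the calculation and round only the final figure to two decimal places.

Penalty, months 1–6: 6 × 1% × £1,315,790.09 = £78,947.41…
Penalty, months 7–9: 3 × 1.75% × £1,315,790.09 = £69,078.98…
Interest: £1,315,790.09 × ((1 + 0.0045)^9 − 1) = £1,315,790.09 × 0.0412367… = £54,258.8496…
Penalties + interest = £148,026.3851… + £54,258.8496… = £202,285.23

£202,285.23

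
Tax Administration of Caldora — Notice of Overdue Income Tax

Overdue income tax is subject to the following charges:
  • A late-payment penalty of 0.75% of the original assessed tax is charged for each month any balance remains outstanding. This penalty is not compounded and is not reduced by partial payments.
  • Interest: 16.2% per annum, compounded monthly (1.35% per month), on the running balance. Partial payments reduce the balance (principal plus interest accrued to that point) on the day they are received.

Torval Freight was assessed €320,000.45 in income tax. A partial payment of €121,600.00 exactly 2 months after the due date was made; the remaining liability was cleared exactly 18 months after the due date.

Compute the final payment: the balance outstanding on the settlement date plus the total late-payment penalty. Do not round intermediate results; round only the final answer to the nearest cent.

Balance at month 2: €320,000.4500 × (1 + 0.0135)^2 = €328,698.7822…
After €121,600.00 payment: €328,698.7822… − €121,600.00 = €207,098.7822…
Balance at month 18: €207,098.7822… × (1 + 0.0135)^16 = €256,659.6476…
Penalty: 18 × 0.75% × €320,000.45 = €43,200.06…
Final settlement = outstanding balance + penalty = €256,659.6476… + €43,200.06… = €299,859.71

€299,859.71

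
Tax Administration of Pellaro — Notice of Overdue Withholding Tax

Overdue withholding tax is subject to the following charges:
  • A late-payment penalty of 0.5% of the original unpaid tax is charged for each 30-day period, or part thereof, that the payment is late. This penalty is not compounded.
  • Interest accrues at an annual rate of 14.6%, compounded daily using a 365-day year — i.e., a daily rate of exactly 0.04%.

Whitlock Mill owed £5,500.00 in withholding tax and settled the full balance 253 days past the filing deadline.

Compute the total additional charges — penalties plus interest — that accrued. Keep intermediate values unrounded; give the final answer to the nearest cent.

£833.12

Penalty periods: ⌈253/30⌉ = 9; penalty = 9 × 0.5% × £5,500.00 = £247.50
Interest: £5,500.00 × ((1 + 0.0004)^253 − 1) = £5,500.00 × 0.10647553… = £585.6154…
Penalties + interest = £247.5000 + £585.6154… = £833.12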